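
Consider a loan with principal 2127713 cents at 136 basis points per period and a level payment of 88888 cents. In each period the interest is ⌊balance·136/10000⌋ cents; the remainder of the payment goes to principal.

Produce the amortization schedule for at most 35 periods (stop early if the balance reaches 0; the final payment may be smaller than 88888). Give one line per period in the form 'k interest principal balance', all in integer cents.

1. interest=⌊2127713·136/10000⌋=28936; principal=88888-28936=59952; balance=2127713-59952=2067761
2. interest=⌊2067761·136/10000⌋=28121; principal=88888-28121=60767; balance=2067761-60767=2006994
3. interest=⌊2006994·136/10000⌋=27295; principal=88888-27295=61593; balance=2006994-61593=1945401
4. interest=⌊1945401·136/10000⌋=26457; principal=88888-26457=62431; balance=1945401-62431=1882970
5. interest=⌊1882970·136/10000⌋=25608; principal=88888-25608=63280; balance=1882970-63280=1819690
6. interest=⌊1819690·136/10000⌋=24747; principal=88888-24747=64141; balance=1819690-64141=1755549
7. interest=⌊1755549·136/10000⌋=23875; principal=88888-23875=65013; balance=1755549-65013=1690536
8. interest=⌊1690536·136/10000⌋=22991; principal=88888-22991=65897; balance=1690536-65897=1624639
9. interest=⌊1624639·136/10000⌋=22095; principal=88888-22095=66793; balance=1624639-66793=1557846
10. interest=⌊1557846·136/10000⌋=21186; principal=88888-21186=67702; balance=1557846-67702=1490144
11. interest=⌊1490144·136/10000⌋=20265; principal=88888-20265=68623; balance=1490144-68623=1421521
12. interest=⌊1421521·136/10000⌋=19332; principal=88888-19332=69556; balance=1421521-69556=1351965
13. interest=⌊1351965·136/10000⌋=18386; principal=88888-18386=70502; balance=1351965-70502=1281463
14. interest=⌊1281463·136/10000⌋=17427; principal=88888-17427=71461; balance=1281463-71461=1210002
15. interest=⌊1210002·136/10000⌋=16456; principal=88888-16456=72432; balance=1210002-72432=1137570
16. interest=⌊1137570·136/10000⌋=15470; principal=88888-15470=73418; balance=1137570-73418=1064152
17. interest=⌊1064152·136/10000⌋=14472; principal=88888-14472=74416; balance=1064152-74416=989736
18. interest=⌊989736·136/10000⌋=13460; principal=88888-13460=75428; balance=989736-75428=914308
19. interest=⌊914308·136/10000⌋=12434; principal=88888-12434=76454; balance=914308-76454=837854
20. interest=⌊837854·136/10000⌋=11394; principal=88888-11394=77494; balance=837854-77494=760360
21. interest=⌊760360·136/10000⌋=10340; principal=88888-10340=78548; balance=760360-78548=681812
22. interest=⌊681812·136/10000⌋=9272; principal=88888-9272=79616; balance=681812-79616=602196
23. interest=⌊602196·136/10000⌋=8189; principal=88888-8189=80699; balance=602196-80699=521497
24. interest=⌊521497·136/10000⌋=7092; principal=88888-7092=81796; balance=521497-81796=439701
25. interest=⌊439701·136/10000⌋=5979; principal=88888-5979=82909; balance=439701-82909=356792
26. interest=⌊356792·136/10000⌋=4852; principal=88888-4852=84036; balance=356792-84036=272756
27. interest=⌊272756·136/10000⌋=3709; principal=88888-3709=85179; balance=272756-85179=187577
28. interest=⌊187577·136/10000⌋=2551; principal=88888-2551=86337; balance=187577-86337=101240
29. interest=⌊101240·136/10000⌋=1376; principal=88888-1376=87512; balance=101240-87512=13728
30. interest=⌊13728·136/10000⌋=186; principal=min(88888-186,13728)=13728; balance=13728-13728=0

1 28936 59952 2067761
2 28121 60767 2006994
3 27295 61593 1945401
4 26457 62431 1882970
5 25608 63280 1819690
6 24747 64141 1755549
7 23875 65013 1690536
8 22991 65897 1624639
9 22095 66793 1557846
10 21186 67702 1490144
11 20265 68623 1421521
12 19332 69556 1351965
13 18386 70502 1281463
14 17427 71461 1210002
15 16456 72432 1137570
16 15470 73418 1064152
17 14472 74416 989736
18 13460 75428 914308
19 12434 76454 837854
20 11394 77494 760360
21 10340 78548 681812
22 9272 79616 602196
23 8189 80699 521497
24 7092 81796 439701
25 5979 82909 356792
26 4852 84036 272756
27 3709 85179 187577
28 2551 86337 101240
29 1376 87512 13728
30 186 13728 0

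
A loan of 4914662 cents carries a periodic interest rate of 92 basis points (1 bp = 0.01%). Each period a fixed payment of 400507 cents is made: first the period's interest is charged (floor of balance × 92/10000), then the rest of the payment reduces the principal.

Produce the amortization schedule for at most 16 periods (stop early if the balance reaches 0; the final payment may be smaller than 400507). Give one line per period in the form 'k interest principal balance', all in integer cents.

1 45214 355293 4559369
2 41946 358561 4200808
3 38647 361860 3838948
4 35318 365189 3473759
5 31958 368549 3105210
6 28567 371940 2733270
7 25146 375361 2357909
8 21692 378815 1979094
9 18207 382300 1596794
10 14690 385817 1210977
11 11140 389367 821610
12 7558 392949 428661
13 3943 396564 32097
14 295 32097 0

1. interest=⌊4914662·92/10000⌋=45214; principal=400507-45214=355293; balance=4914662-355293=4559369
2. interest=⌊4559369·92/10000⌋=41946; principal=400507-41946=358561; balance=4559369-358561=4200808
3. interest=⌊4200808·92/10000⌋=38647; principal=400507-38647=361860; balance=4200808-361860=3838948
4. interest=⌊3838948·92/10000⌋=35318; principal=400507-35318=365189; balance=3838948-365189=3473759
5. interest=⌊3473759·92/10000⌋=31958; principal=400507-31958=368549; balance=3473759-368549=3105210
6. interest=⌊3105210·92/10000⌋=28567; principal=400507-28567=371940; balance=3105210-371940=2733270
7. interest=⌊2733270·92/10000⌋=25146; principal=400507-25146=375361; balance=2733270-375361=2357909
8. interest=⌊2357909·92/10000⌋=21692; principal=400507-21692=378815; balance=2357909-378815=1979094
9. interest=⌊1979094·92/10000⌋=18207; principal=400507-18207=382300; balance=1979094-382300=1596794
10. interest=⌊1596794·92/10000⌋=14690; principal=400507-14690=385817; balance=1596794-385817=1210977
11. interest=⌊1210977·92/10000⌋=11140; principal=400507-11140=389367; balance=1210977-389367=821610
12. interest=⌊821610·92/10000⌋=7558; principal=400507-7558=392949; balance=821610-392949=428661
13. interest=⌊428661·92/10000⌋=3943; principal=400507-3943=396564; balance=428661-396564=32097
14. interest=⌊32097·92/10000⌋=295; principal=min(400507-295,32097)=32097; balance=32097-32097=0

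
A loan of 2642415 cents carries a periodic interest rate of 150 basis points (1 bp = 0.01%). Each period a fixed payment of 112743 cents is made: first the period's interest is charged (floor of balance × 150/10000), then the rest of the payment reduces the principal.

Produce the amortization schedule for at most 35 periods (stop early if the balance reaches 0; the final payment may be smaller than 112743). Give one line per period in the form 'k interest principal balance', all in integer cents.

1 39636 73107 2569308
2 38539 74204 2495104
3 37426 75317 2419787
4 36296 76447 2343340
5 35150 77593 2265747
6 33986 78757 2186990
7 32804 79939 2107051
8 31605 81138 2025913
9 30388 82355 1943558
10 29153 83590 1859968
11 27899 84844 1775124
12 26626 86117 1689007
13 25335 87408 1601599
14 24023 88720 1512879
15 22693 90050 1422829
16 21342 91401 1331428
17 19971 92772 1238656
18 18579 94164 1144492
19 17167 95576 1048916
20 15733 97010 951906
21 14278 98465 853441
22 12801 99942 753499
23 11302 101441 652058
24 9780 102963 549095
25 8236 104507 444588
26 6668 106075 338513
27 5077 107666 230847
28 3462 109281 121566
29 1823 110920 10646
30 159 10646 0

1. interest=⌊2642415·150/10000⌋=39636; principal=112743-39636=73107; balance=2642415-73107=2569308
2. interest=⌊2569308·150/10000⌋=38539; principal=112743-38539=74204; balance=2569308-74204=2495104
3. interest=⌊2495104·150/10000⌋=37426; principal=112743-37426=75317; balance=2495104-75317=2419787
4. interest=⌊2419787·150/10000⌋=36296; principal=112743-36296=76447; balance=2419787-76447=2343340
5. interest=⌊2343340·150/10000⌋=35150; principal=112743-35150=77593; balance=2343340-77593=2265747
6. interest=⌊2265747·150/10000⌋=33986; principal=112743-33986=78757; balance=2265747-78757=2186990
7. interest=⌊2186990·150/10000⌋=32804; principal=112743-32804=79939; balance=2186990-79939=2107051
8. interest=⌊2107051·150/10000⌋=31605; principal=112743-31605=81138; balance=2107051-81138=2025913
9. interest=⌊2025913·150/10000⌋=30388; principal=112743-30388=82355; balance=2025913-82355=1943558
10. interest=⌊1943558·150/10000⌋=29153; principal=112743-29153=83590; balance=1943558-83590=1859968
11. interest=⌊1859968·150/10000⌋=27899; principal=112743-27899=84844; balance=1859968-84844=1775124
12. interest=⌊1775124·150/10000⌋=26626; principal=112743-26626=86117; balance=1775124-86117=1689007
13. interest=⌊1689007·150/10000⌋=25335; principal=112743-25335=87408; balance=1689007-87408=1601599
14. interest=⌊1601599·150/10000⌋=24023; principal=112743-24023=88720; balance=1601599-88720=1512879
15. interest=⌊1512879·150/10000⌋=22693; principal=112743-22693=90050; balance=1512879-90050=1422829
16. interest=⌊1422829·150/10000⌋=21342; principal=112743-21342=91401; balance=1422829-91401=1331428
17. interest=⌊1331428·150/10000⌋=19971; principal=112743-19971=92772; balance=1331428-92772=1238656
18. interest=⌊1238656·150/10000⌋=18579; principal=112743-18579=94164; balance=1238656-94164=1144492
19. interest=⌊1144492·150/10000⌋=17167; principal=112743-17167=95576; balance=1144492-95576=1048916
20. interest=⌊1048916·150/10000⌋=15733; principal=112743-15733=97010; balance=1048916-97010=951906
21. interest=⌊951906·150/10000⌋=14278; principal=112743-14278=98465; balance=951906-98465=853441
22. interest=⌊853441·150/10000⌋=12801; principal=112743-12801=99942; balance=853441-99942=753499
23. interest=⌊753499·150/10000⌋=11302; principal=112743-11302=101441; balance=753499-101441=652058
24. interest=⌊652058·150/10000⌋=9780; principal=112743-9780=102963; balance=652058-102963=549095
25. interest=⌊549095·150/10000⌋=8236; principal=112743-8236=104507; balance=549095-104507=444588
26. interest=⌊444588·150/10000⌋=6668; principal=112743-6668=106075; balance=444588-106075=338513
27. interest=⌊338513·150/10000⌋=5077; principal=112743-5077=107666; balance=338513-107666=230847
28. interest=⌊230847·150/10000⌋=3462; principal=112743-3462=109281; balance=230847-109281=121566
29. interest=⌊121566·150/10000⌋=1823; principal=112743-1823=110920; balance=121566-110920=10646
30. interest=⌊10646·150/10000⌋=159; principal=min(112743-159,10646)=10646; balance=10646-10646=0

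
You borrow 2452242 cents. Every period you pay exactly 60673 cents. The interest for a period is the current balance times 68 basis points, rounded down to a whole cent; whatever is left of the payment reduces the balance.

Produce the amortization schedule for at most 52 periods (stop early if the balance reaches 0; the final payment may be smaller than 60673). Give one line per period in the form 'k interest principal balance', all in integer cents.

1. interest=⌊2452242·68/10000⌋=16675; principal=60673-16675=43998; balance=2452242-43998=2408244
2. interest=⌊2408244·68/10000⌋=16376; principal=60673-16376=44297; balance=2408244-44297=2363947
3. interest=⌊2363947·68/10000⌋=16074; principal=60673-16074=44599; balance=2363947-44599=2319348
4. interest=⌊2319348·68/10000⌋=15771; principal=60673-15771=44902; balance=2319348-44902=2274446
5. interest=⌊2274446·68/10000⌋=15466; principal=60673-15466=45207; balance=2274446-45207=2229239
6. interest=⌊2229239·68/10000⌋=15158; principal=60673-15158=45515; balance=2229239-45515=2183724
7. interest=⌊2183724·68/10000⌋=14849; principal=60673-14849=45824; balance=2183724-45824=2137900
8. interest=⌊2137900·68/10000⌋=14537; principal=60673-14537=46136; balance=2137900-46136=2091764
9. interest=⌊2091764·68/10000⌋=14223; principal=60673-14223=46450; balance=2091764-46450=2045314
10. interest=⌊2045314·68/10000⌋=13908; principal=60673-13908=46765; balance=2045314-46765=1998549
11. interest=⌊1998549·68/10000⌋=13590; principal=60673-13590=47083; balance=1998549-47083=1951466
12. interest=⌊1951466·68/10000⌋=13269; principal=60673-13269=47404; balance=1951466-47404=1904062
13. interest=⌊1904062·68/10000⌋=12947; principal=60673-12947=47726; balance=1904062-47726=1856336
14. interest=⌊1856336·68/10000⌋=12623; principal=60673-12623=48050; balance=1856336-48050=1808286
15. interest=⌊1808286·68/10000⌋=12296; principal=60673-12296=48377; balance=1808286-48377=1759909
16. interest=⌊1759909·68/10000⌋=11967; principal=60673-11967=48706; balance=1759909-48706=1711203
17. interest=⌊1711203·68/10000⌋=11636; principal=60673-11636=49037; balance=1711203-49037=1662166
18. interest=⌊1662166·68/10000⌋=11302; principal=60673-11302=49371; balance=1662166-49371=1612795
19. interest=⌊1612795·68/10000⌋=10967; principal=60673-10967=49706; balance=1612795-49706=1563089
20. interest=⌊1563089·68/10000⌋=10629; principal=60673-10629=50044; balance=1563089-50044=1513045
21. interest=⌊1513045·68/10000⌋=10288; principal=60673-10288=50385; balance=1513045-50385=1462660
22. interest=⌊1462660·68/10000⌋=9946; principal=60673-9946=50727; balance=1462660-50727=1411933
23. interest=⌊1411933·68/10000⌋=9601; principal=60673-9601=51072; balance=1411933-51072=1360861
24. interest=⌊1360861·68/10000⌋=9253; principal=60673-9253=51420; balance=1360861-51420=1309441
25. interest=⌊1309441·68/10000⌋=8904; principal=60673-8904=51769; balance=1309441-51769=1257672
26. interest=⌊1257672·68/10000⌋=8552; principal=60673-8552=52121; balance=1257672-52121=1205551
27. interest=⌊1205551·68/10000⌋=8197; principal=60673-8197=52476; balance=1205551-52476=1153075
28. interest=⌊1153075·68/10000⌋=7840; principal=60673-7840=52833; balance=1153075-52833=1100242
29. interest=⌊1100242·68/10000⌋=7481; principal=60673-7481=53192; balance=1100242-53192=1047050
30. interest=⌊1047050·68/10000⌋=7119; principal=60673-7119=53554; balance=1047050-53554=993496
31. interest=⌊993496·68/10000⌋=6755; principal=60673-6755=53918; balance=993496-53918=939578
32. interest=⌊939578·68/10000⌋=6389; principal=60673-6389=54284; balance=939578-54284=885294
33. interest=⌊885294·68/10000⌋=6019; principal=60673-6019=54654; balance=885294-54654=830640
34. interest=⌊830640·68/10000⌋=5648; principal=60673-5648=55025; balance=830640-55025=775615
35. interest=⌊775615·68/10000⌋=5274; principal=60673-5274=55399; balance=775615-55399=720216
36. interest=⌊720216·68/10000⌋=4897; principal=60673-4897=55776; balance=720216-55776=664440
37. interest=⌊664440·68/10000⌋=4518; principal=60673-4518=56155; balance=664440-56155=608285
38. interest=⌊608285·68/10000⌋=4136; principal=60673-4136=56537; balance=608285-56537=551748
39. interest=⌊551748·68/10000⌋=3751; principal=60673-3751=56922; balance=551748-56922=494826
40. interest=⌊494826·68/10000⌋=3364; principal=60673-3364=57309; balance=494826-57309=437517
41. interest=⌊437517·68/10000⌋=2975; principal=60673-2975=57698; balance=437517-57698=379819
42. interest=⌊379819·68/10000⌋=2582; principal=60673-2582=58091; balance=379819-58091=321728
43. interest=⌊321728·68/10000⌋=2187; principal=60673-2187=58486; balance=321728-58486=263242
44. interest=⌊263242·68/10000⌋=1790; principal=60673-1790=58883; balance=263242-58883=204359
45. interest=⌊204359·68/10000⌋=1389; principal=60673-1389=59284; balance=204359-59284=145075
46. interest=⌊145075·68/10000⌋=986; principal=60673-986=59687; balance=145075-59687=85388
47. interest=⌊85388·68/10000⌋=580; principal=60673-580=60093; balance=85388-60093=25295
48. interest=⌊25295·68/10000⌋=172; principal=min(60673-172,25295)=25295; balance=25295-25295=0

1 16675 43998 2408244
2 16376 44297 2363947
3 16074 44599 2319348
4 15771 44902 2274446
5 15466 45207 2229239
6 15158 45515 2183724
7 14849 45824 2137900
8 14537 46136 2091764
9 14223 46450 2045314
10 13908 46765 1998549
11 13590 47083 1951466
12 13269 47404 1904062
13 12947 47726 1856336
14 12623 48050 1808286
15 12296 48377 1759909
16 11967 48706 1711203
17 11636 49037 1662166
18 11302 49371 1612795
19 10967 49706 1563089
20 10629 50044 1513045
21 10288 50385 1462660
22 9946 50727 1411933
23 9601 51072 1360861
24 9253 51420 1309441
25 8904 51769 1257672
26 8552 52121 1205551
27 8197 52476 1153075
28 7840 52833 1100242
29 7481 53192 1047050
30 7119 53554 993496
31 6755 53918 939578
32 6389 54284 885294
33 6019 54654 830640
34 5648 55025 775615
35 5274 55399 720216
36 4897 55776 664440
37 4518 56155 608285
38 4136 56537 551748
39 3751 56922 494826
40 3364 57309 437517
41 2975 57698 379819
42 2582 58091 321728
43 2187 58486 263242
44 1790 58883 204359
45 1389 59284 145075
46 986 59687 85388
47 580 60093 25295
48 172 25295 0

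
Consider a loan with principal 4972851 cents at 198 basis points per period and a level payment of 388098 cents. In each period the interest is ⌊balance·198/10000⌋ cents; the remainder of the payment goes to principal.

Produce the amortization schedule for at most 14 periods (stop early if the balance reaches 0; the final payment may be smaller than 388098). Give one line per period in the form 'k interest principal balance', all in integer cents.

1. interest=⌊4972851·198/10000⌋=98462; principal=388098-98462=289636; balance=4972851-289636=4683215
2. interest=⌊4683215·198/10000⌋=92727; principal=388098-92727=295371; balance=4683215-295371=4387844
3. interest=⌊4387844·198/10000⌋=86879; principal=388098-86879=301219; balance=4387844-301219=4086625
4. interest=⌊4086625·198/10000⌋=80915; principal=388098-80915=307183; balance=4086625-307183=3779442
5. interest=⌊3779442·198/10000⌋=74832; principal=388098-74832=313266; balance=3779442-313266=3466176
6. interest=⌊3466176·198/10000⌋=68630; principal=388098-68630=319468; balance=3466176-319468=3146708
7. interest=⌊3146708·198/10000⌋=62304; principal=388098-62304=325794; balance=3146708-325794=2820914
8. interest=⌊2820914·198/10000⌋=55854; principal=388098-55854=332244; balance=2820914-332244=2488670
9. interest=⌊2488670·198/10000⌋=49275; principal=388098-49275=338823; balance=2488670-338823=2149847
10. interest=⌊2149847·198/10000⌋=42566; principal=388098-42566=345532; balance=2149847-345532=1804315
11. interest=⌊1804315·198/10000⌋=35725; principal=388098-35725=352373; balance=1804315-352373=1451942
12. interest=⌊1451942·198/10000⌋=28748; principal=388098-28748=359350; balance=1451942-359350=1092592
13. interest=⌊1092592·198/10000⌋=21633; principal=388098-21633=366465; balance=1092592-366465=726127
14. interest=⌊726127·198/10000⌋=14377; principal=388098-14377=373721; balance=726127-373721=352406

1 98462 289636 4683215
2 92727 295371 4387844
3 86879 301219 4086625
4 80915 307183 3779442
5 74832 313266 3466176
6 68630 319468 3146708
7 62304 325794 2820914
8 55854 332244 2488670
9 49275 338823 2149847
10 42566 345532 1804315
11 35725 352373 1451942
12 28748 359350 1092592
13 21633 366465 726127
14 14377 373721 352406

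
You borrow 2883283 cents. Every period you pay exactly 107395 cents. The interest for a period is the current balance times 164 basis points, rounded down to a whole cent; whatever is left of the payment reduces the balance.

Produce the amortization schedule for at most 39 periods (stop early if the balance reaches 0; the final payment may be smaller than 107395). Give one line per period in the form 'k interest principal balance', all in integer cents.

1 47285 60110 2823173
2 46300 61095 2762078
3 45298 62097 2699981
4 44279 63116 2636865
5 43244 64151 2572714
6 42192 65203 2507511
7 41123 66272 2441239
8 40036 67359 2373880
9 38931 68464 2305416
10 37808 69587 2235829
11 36667 70728 2165101
12 35507 71888 2093213
13 34328 73067 2020146
14 33130 74265 1945881
15 31912 75483 1870398
16 30674 76721 1793677
17 29416 77979 1715698
18 28137 79258 1636440
19 26837 80558 1555882
20 25516 81879 1474003
21 24173 83222 1390781
22 22808 84587 1306194
23 21421 85974 1220220
24 20011 87384 1132836
25 18578 88817 1044019
26 17121 90274 953745
27 15641 91754 861991
28 14136 93259 768732
29 12607 94788 673944
30 11052 96343 577601
31 9472 97923 479678
32 7866 99529 380149
33 6234 101161 278988
34 4575 102820 176168
35 2889 104506 71662
36 1175 71662 0

1. interest=⌊2883283·164/10000⌋=47285; principal=107395-47285=60110; balance=2883283-60110=2823173
2. interest=⌊2823173·164/10000⌋=46300; principal=107395-46300=61095; balance=2823173-61095=2762078
3. interest=⌊2762078·164/10000⌋=45298; principal=107395-45298=62097; balance=2762078-62097=2699981
4. interest=⌊2699981·164/10000⌋=44279; principal=107395-44279=63116; balance=2699981-63116=2636865
5. interest=⌊2636865·164/10000⌋=43244; principal=107395-43244=64151; balance=2636865-64151=2572714
6. interest=⌊2572714·164/10000⌋=42192; principal=107395-42192=65203; balance=2572714-65203=2507511
7. interest=⌊2507511·164/10000⌋=41123; principal=107395-41123=66272; balance=2507511-66272=2441239
8. interest=⌊2441239·164/10000⌋=40036; principal=107395-40036=67359; balance=2441239-67359=2373880
9. interest=⌊2373880·164/10000⌋=38931; principal=107395-38931=68464; balance=2373880-68464=2305416
10. interest=⌊2305416·164/10000⌋=37808; principal=107395-37808=69587; balance=2305416-69587=2235829
11. interest=⌊2235829·164/10000⌋=36667; principal=107395-36667=70728; balance=2235829-70728=2165101
12. interest=⌊2165101·164/10000⌋=35507; principal=107395-35507=71888; balance=2165101-71888=2093213
13. interest=⌊2093213·164/10000⌋=34328; principal=107395-34328=73067; balance=2093213-73067=2020146
14. interest=⌊2020146·164/10000⌋=33130; principal=107395-33130=74265; balance=2020146-74265=1945881
15. interest=⌊1945881·164/10000⌋=31912; principal=107395-31912=75483; balance=1945881-75483=1870398
16. interest=⌊1870398·164/10000⌋=30674; principal=107395-30674=76721; balance=1870398-76721=1793677
17. interest=⌊1793677·164/10000⌋=29416; principal=107395-29416=77979; balance=1793677-77979=1715698
18. interest=⌊1715698·164/10000⌋=28137; principal=107395-28137=79258; balance=1715698-79258=1636440
19. interest=⌊1636440·164/10000⌋=26837; principal=107395-26837=80558; balance=1636440-80558=1555882
20. interest=⌊1555882·164/10000⌋=25516; principal=107395-25516=81879; balance=1555882-81879=1474003
21. interest=⌊1474003·164/10000⌋=24173; principal=107395-24173=83222; balance=1474003-83222=1390781
22. interest=⌊1390781·164/10000⌋=22808; principal=107395-22808=84587; balance=1390781-84587=1306194
23. interest=⌊1306194·164/10000⌋=21421; principal=107395-21421=85974; balance=1306194-85974=1220220
24. interest=⌊1220220·164/10000⌋=20011; principal=107395-20011=87384; balance=1220220-87384=1132836
25. interest=⌊1132836·164/10000⌋=18578; principal=107395-18578=88817; balance=1132836-88817=1044019
26. interest=⌊1044019·164/10000⌋=17121; principal=107395-17121=90274; balance=1044019-90274=953745
27. interest=⌊953745·164/10000⌋=15641; principal=107395-15641=91754; balance=953745-91754=861991
28. interest=⌊861991·164/10000⌋=14136; principal=107395-14136=93259; balance=861991-93259=768732
29. interest=⌊768732·164/10000⌋=12607; principal=107395-12607=94788; balance=768732-94788=673944
30. interest=⌊673944·164/10000⌋=11052; principal=107395-11052=96343; balance=673944-96343=577601
31. interest=⌊577601·164/10000⌋=9472; principal=107395-9472=97923; balance=577601-97923=479678
32. interest=⌊479678·164/10000⌋=7866; principal=107395-7866=99529; balance=479678-99529=380149
33. interest=⌊380149·164/10000⌋=6234; principal=107395-6234=101161; balance=380149-101161=278988
34. interest=⌊278988·164/10000⌋=4575; principal=107395-4575=102820; balance=278988-102820=176168
35. interest=⌊176168·164/10000⌋=2889; principal=107395-2889=104506; balance=176168-104506=71662
36. interest=⌊71662·164/10000⌋=1175; principal=min(107395-1175,71662)=71662; balance=71662-71662=0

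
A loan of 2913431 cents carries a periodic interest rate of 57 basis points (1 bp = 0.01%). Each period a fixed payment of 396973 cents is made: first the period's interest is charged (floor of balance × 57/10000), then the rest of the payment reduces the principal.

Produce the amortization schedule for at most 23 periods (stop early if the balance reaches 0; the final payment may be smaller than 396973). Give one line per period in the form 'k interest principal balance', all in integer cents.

1. interest=⌊2913431·57/10000⌋=16606; principal=396973-16606=380367; balance=2913431-380367=2533064
2. interest=⌊2533064·57/10000⌋=14438; principal=396973-14438=382535; balance=2533064-382535=2150529
3. interest=⌊2150529·57/10000⌋=12258; principal=396973-12258=384715; balance=2150529-384715=1765814
4. interest=⌊1765814·57/10000⌋=10065; principal=396973-10065=386908; balance=1765814-386908=1378906
5. interest=⌊1378906·57/10000⌋=7859; principal=396973-7859=389114; balance=1378906-389114=989792
6. interest=⌊989792·57/10000⌋=5641; principal=396973-5641=391332; balance=989792-391332=598460
7. interest=⌊598460·57/10000⌋=3411; principal=396973-3411=393562; balance=598460-393562=204898
8. interest=⌊204898·57/10000⌋=1167; principal=min(396973-1167,204898)=204898; balance=204898-204898=0

1 16606 380367 2533064
2 14438 382535 2150529
3 12258 384715 1765814
4 10065 386908 1378906
5 7859 389114 989792
6 5641 391332 598460
7 3411 393562 204898
8 1167 204898 0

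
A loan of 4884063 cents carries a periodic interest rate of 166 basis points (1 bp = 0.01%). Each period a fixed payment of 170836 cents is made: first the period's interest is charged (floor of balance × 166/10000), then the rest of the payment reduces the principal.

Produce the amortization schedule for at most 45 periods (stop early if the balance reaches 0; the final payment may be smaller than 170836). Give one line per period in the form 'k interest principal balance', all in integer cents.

1. interest=⌊4884063·166/10000⌋=81075; principal=170836-81075=89761; balance=4884063-89761=4794302
2. interest=⌊4794302·166/10000⌋=79585; principal=170836-79585=91251; balance=4794302-91251=4703051
3. interest=⌊4703051·166/10000⌋=78070; principal=170836-78070=92766; balance=4703051-92766=4610285
4. interest=⌊4610285·166/10000⌋=76530; principal=170836-76530=94306; balance=4610285-94306=4515979
5. interest=⌊4515979·166/10000⌋=74965; principal=170836-74965=95871; balance=4515979-95871=4420108
6. interest=⌊4420108·166/10000⌋=73373; principal=170836-73373=97463; balance=4420108-97463=4322645
7. interest=⌊4322645·166/10000⌋=71755; principal=170836-71755=99081; balance=4322645-99081=4223564
8. interest=⌊4223564·166/10000⌋=70111; principal=170836-70111=100725; balance=4223564-100725=4122839
9. interest=⌊4122839·166/10000⌋=68439; principal=170836-68439=102397; balance=4122839-102397=4020442
10. interest=⌊4020442·166/10000⌋=66739; principal=170836-66739=104097; balance=4020442-104097=3916345
11. interest=⌊3916345·166/10000⌋=65011; principal=170836-65011=105825; balance=3916345-105825=3810520
12. interest=⌊3810520·166/10000⌋=63254; principal=170836-63254=107582; balance=3810520-107582=3702938
13. interest=⌊3702938·166/10000⌋=61468; principal=170836-61468=109368; balance=3702938-109368=3593570
14. interest=⌊3593570·166/10000⌋=59653; principal=170836-59653=111183; balance=3593570-111183=3482387
15. interest=⌊3482387·166/10000⌋=57807; principal=170836-57807=113029; balance=3482387-113029=3369358
16. interest=⌊3369358·166/10000⌋=55931; principal=170836-55931=114905; balance=3369358-114905=3254453
17. interest=⌊3254453·166/10000⌋=54023; principal=170836-54023=116813; balance=3254453-116813=3137640
18. interest=⌊3137640·166/10000⌋=52084; principal=170836-52084=118752; balance=3137640-118752=3018888
19. interest=⌊3018888·166/10000⌋=50113; principal=170836-50113=120723; balance=3018888-120723=2898165
20. interest=⌊2898165·166/10000⌋=48109; principal=170836-48109=122727; balance=2898165-122727=2775438
21. interest=⌊2775438·166/10000⌋=46072; principal=170836-46072=124764; balance=2775438-124764=2650674
22. interest=⌊2650674·166/10000⌋=44001; principal=170836-44001=126835; balance=2650674-126835=2523839
23. interest=⌊2523839·166/10000⌋=41895; principal=170836-41895=128941; balance=2523839-128941=2394898
24. interest=⌊2394898·166/10000⌋=39755; principal=170836-39755=131081; balance=2394898-131081=2263817
25. interest=⌊2263817·166/10000⌋=37579; principal=170836-37579=133257; balance=2263817-133257=2130560
26. interest=⌊2130560·166/10000⌋=35367; principal=170836-35367=135469; balance=2130560-135469=1995091
27. interest=⌊1995091·166/10000⌋=33118; principal=170836-33118=137718; balance=1995091-137718=1857373
28. interest=⌊1857373·166/10000⌋=30832; principal=170836-30832=140004; balance=1857373-140004=1717369
29. interest=⌊1717369·166/10000⌋=28508; principal=170836-28508=142328; balance=1717369-142328=1575041
30. interest=⌊1575041·166/10000⌋=26145; principal=170836-26145=144691; balance=1575041-144691=1430350
31. interest=⌊1430350·166/10000⌋=23743; principal=170836-23743=147093; balance=1430350-147093=1283257
32. interest=⌊1283257·166/10000⌋=21302; principal=170836-21302=149534; balance=1283257-149534=1133723
33. interest=⌊1133723·166/10000⌋=18819; principal=170836-18819=152017; balance=1133723-152017=981706
34. interest=⌊981706·166/10000⌋=16296; principal=170836-16296=154540; balance=981706-154540=827166
35. interest=⌊827166·166/10000⌋=13730; principal=170836-13730=157106; balance=827166-157106=670060
36. interest=⌊670060·166/10000⌋=11122; principal=170836-11122=159714; balance=670060-159714=510346
37. interest=⌊510346·166/10000⌋=8471; principal=170836-8471=162365; balance=510346-162365=347981
38. interest=⌊347981·166/10000⌋=5776; principal=170836-5776=165060; balance=347981-165060=182921
39. interest=⌊182921·166/10000⌋=3036; principal=170836-3036=167800; balance=182921-167800=15121
40. interest=⌊15121·166/10000⌋=251; principal=min(170836-251,15121)=15121; balance=15121-15121=0

1 81075 89761 4794302
2 79585 91251 4703051
3 78070 92766 4610285
4 76530 94306 4515979
5 74965 95871 4420108
6 73373 97463 4322645
7 71755 99081 4223564
8 70111 100725 4122839
9 68439 102397 4020442
10 66739 104097 3916345
11 65011 105825 3810520
12 63254 107582 3702938
13 61468 109368 3593570
14 59653 111183 3482387
15 57807 113029 3369358
16 55931 114905 3254453
17 54023 116813 3137640
18 52084 118752 3018888
19 50113 120723 2898165
20 48109 122727 2775438
21 46072 124764 2650674
22 44001 126835 2523839
23 41895 128941 2394898
24 39755 131081 2263817
25 37579 133257 2130560
26 35367 135469 1995091
27 33118 137718 1857373
28 30832 140004 1717369
29 28508 142328 1575041
30 26145 144691 1430350
31 23743 147093 1283257
32 21302 149534 1133723
33 18819 152017 981706
34 16296 154540 827166
35 13730 157106 670060
36 11122 159714 510346
37 8471 162365 347981
38 5776 165060 182921
39 3036 167800 15121
40 251 15121 0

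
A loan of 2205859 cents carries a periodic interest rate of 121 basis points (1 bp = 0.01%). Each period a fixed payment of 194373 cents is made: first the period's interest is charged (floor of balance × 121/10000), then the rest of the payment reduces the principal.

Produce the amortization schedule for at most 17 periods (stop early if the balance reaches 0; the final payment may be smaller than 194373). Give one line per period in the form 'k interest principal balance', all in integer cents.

1 26690 167683 2038176
2 24661 169712 1868464
3 22608 171765 1696699
4 20530 173843 1522856
5 18426 175947 1346909
6 16297 178076 1168833
7 14142 180231 988602
8 11962 182411 806191
9 9754 184619 621572
10 7521 186852 434720
11 5260 189113 245607
12 2971 191402 54205
13 655 54205 0

1. interest=⌊2205859·121/10000⌋=26690; principal=194373-26690=167683; balance=2205859-167683=2038176
2. interest=⌊2038176·121/10000⌋=24661; principal=194373-24661=169712; balance=2038176-169712=1868464
3. interest=⌊1868464·121/10000⌋=22608; principal=194373-22608=171765; balance=1868464-171765=1696699
4. interest=⌊1696699·121/10000⌋=20530; principal=194373-20530=173843; balance=1696699-173843=1522856
5. interest=⌊1522856·121/10000⌋=18426; principal=194373-18426=175947; balance=1522856-175947=1346909
6. interest=⌊1346909·121/10000⌋=16297; principal=194373-16297=178076; balance=1346909-178076=1168833
7. interest=⌊1168833·121/10000⌋=14142; principal=194373-14142=180231; balance=1168833-180231=988602
8. interest=⌊988602·121/10000⌋=11962; principal=194373-11962=182411; balance=988602-182411=806191
9. interest=⌊806191·121/10000⌋=9754; principal=194373-9754=184619; balance=806191-184619=621572
10. interest=⌊621572·121/10000⌋=7521; principal=194373-7521=186852; balance=621572-186852=434720
11. interest=⌊434720·121/10000⌋=5260; principal=194373-5260=189113; balance=434720-189113=245607
12. interest=⌊245607·121/10000⌋=2971; principal=194373-2971=191402; balance=245607-191402=54205
13. interest=⌊54205·121/10000⌋=655; principal=min(194373-655,54205)=54205; balance=54205-54205=0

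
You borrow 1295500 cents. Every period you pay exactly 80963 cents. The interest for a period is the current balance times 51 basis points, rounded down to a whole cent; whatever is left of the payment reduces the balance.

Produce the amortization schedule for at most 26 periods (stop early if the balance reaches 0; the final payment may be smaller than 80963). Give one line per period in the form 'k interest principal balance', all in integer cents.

1. interest=⌊1295500·51/10000⌋=6607; principal=80963-6607=74356; balance=1295500-74356=1221144
2. interest=⌊1221144·51/10000⌋=6227; principal=80963-6227=74736; balance=1221144-74736=1146408
3. interest=⌊1146408·51/10000⌋=5846; principal=80963-5846=75117; balance=1146408-75117=1071291
4. interest=⌊1071291·51/10000⌋=5463; principal=80963-5463=75500; balance=1071291-75500=995791
5. interest=⌊995791·51/10000⌋=5078; principal=80963-5078=75885; balance=995791-75885=919906
6. interest=⌊919906·51/10000⌋=4691; principal=80963-4691=76272; balance=919906-76272=843634
7. interest=⌊843634·51/10000⌋=4302; principal=80963-4302=76661; balance=843634-76661=766973
8. interest=⌊766973·51/10000⌋=3911; principal=80963-3911=77052; balance=766973-77052=689921
9. interest=⌊689921·51/10000⌋=3518; principal=80963-3518=77445; balance=689921-77445=612476
10. interest=⌊612476·51/10000⌋=3123; principal=80963-3123=77840; balance=612476-77840=534636
11. interest=⌊534636·51/10000⌋=2726; principal=80963-2726=78237; balance=534636-78237=456399
12. interest=⌊456399·51/10000⌋=2327; principal=80963-2327=78636; balance=456399-78636=377763
13. interest=⌊377763·51/10000⌋=1926; principal=80963-1926=79037; balance=377763-79037=298726
14. interest=⌊298726·51/10000⌋=1523; principal=80963-1523=79440; balance=298726-79440=219286
15. interest=⌊219286·51/10000⌋=1118; principal=80963-1118=79845; balance=219286-79845=139441
16. interest=⌊139441·51/10000⌋=711; principal=80963-711=80252; balance=139441-80252=59189
17. interest=⌊59189·51/10000⌋=301; principal=min(80963-301,59189)=59189; balance=59189-59189=0

1 6607 74356 1221144
2 6227 74736 1146408
3 5846 75117 1071291
4 5463 75500 995791
5 5078 75885 919906
6 4691 76272 843634
7 4302 76661 766973
8 3911 77052 689921
9 3518 77445 612476
10 3123 77840 534636
11 2726 78237 456399
12 2327 78636 377763
13 1926 79037 298726
14 1523 79440 219286
15 1118 79845 139441
16 711 80252 59189
17 301 59189 0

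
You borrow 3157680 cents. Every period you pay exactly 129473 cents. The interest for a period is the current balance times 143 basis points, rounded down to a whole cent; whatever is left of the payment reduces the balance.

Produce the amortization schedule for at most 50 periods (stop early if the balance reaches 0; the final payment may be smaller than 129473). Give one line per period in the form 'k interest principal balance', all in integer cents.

1 45154 84319 3073361
2 43949 85524 2987837
3 42726 86747 2901090
4 41485 87988 2813102
5 40227 89246 2723856
6 38951 90522 2633334
7 37656 91817 2541517
8 36343 93130 2448387
9 35011 94462 2353925
10 33661 95812 2258113
11 32291 97182 2160931
12 30901 98572 2062359
13 29491 99982 1962377
14 28061 101412 1860965
15 26611 102862 1758103
16 25140 104333 1653770
17 23648 105825 1547945
18 22135 107338 1440607
19 20600 108873 1331734
20 19043 110430 1221304
21 17464 112009 1109295
22 15862 113611 995684
23 14238 115235 880449
24 12590 116883 763566
25 10918 118555 645011
26 9223 120250 524761
27 7504 121969 402792
28 5759 123714 279078
29 3990 125483 153595
30 2196 127277 26318
31 376 26318 0

1. interest=⌊3157680·143/10000⌋=45154; principal=129473-45154=84319; balance=3157680-84319=3073361
2. interest=⌊3073361·143/10000⌋=43949; principal=129473-43949=85524; balance=3073361-85524=2987837
3. interest=⌊2987837·143/10000⌋=42726; principal=129473-42726=86747; balance=2987837-86747=2901090
4. interest=⌊2901090·143/10000⌋=41485; principal=129473-41485=87988; balance=2901090-87988=2813102
5. interest=⌊2813102·143/10000⌋=40227; principal=129473-40227=89246; balance=2813102-89246=2723856
6. interest=⌊2723856·143/10000⌋=38951; principal=129473-38951=90522; balance=2723856-90522=2633334
7. interest=⌊2633334·143/10000⌋=37656; principal=129473-37656=91817; balance=2633334-91817=2541517
8. interest=⌊2541517·143/10000⌋=36343; principal=129473-36343=93130; balance=2541517-93130=2448387
9. interest=⌊2448387·143/10000⌋=35011; principal=129473-35011=94462; balance=2448387-94462=2353925
10. interest=⌊2353925·143/10000⌋=33661; principal=129473-33661=95812; balance=2353925-95812=2258113
11. interest=⌊2258113·143/10000⌋=32291; principal=129473-32291=97182; balance=2258113-97182=2160931
12. interest=⌊2160931·143/10000⌋=30901; principal=129473-30901=98572; balance=2160931-98572=2062359
13. interest=⌊2062359·143/10000⌋=29491; principal=129473-29491=99982; balance=2062359-99982=1962377
14. interest=⌊1962377·143/10000⌋=28061; principal=129473-28061=101412; balance=1962377-101412=1860965
15. interest=⌊1860965·143/10000⌋=26611; principal=129473-26611=102862; balance=1860965-102862=1758103
16. interest=⌊1758103·143/10000⌋=25140; principal=129473-25140=104333; balance=1758103-104333=1653770
17. interest=⌊1653770·143/10000⌋=23648; principal=129473-23648=105825; balance=1653770-105825=1547945
18. interest=⌊1547945·143/10000⌋=22135; principal=129473-22135=107338; balance=1547945-107338=1440607
19. interest=⌊1440607·143/10000⌋=20600; principal=129473-20600=108873; balance=1440607-108873=1331734
20. interest=⌊1331734·143/10000⌋=19043; principal=129473-19043=110430; balance=1331734-110430=1221304
21. interest=⌊1221304·143/10000⌋=17464; principal=129473-17464=112009; balance=1221304-112009=1109295
22. interest=⌊1109295·143/10000⌋=15862; principal=129473-15862=113611; balance=1109295-113611=995684
23. interest=⌊995684·143/10000⌋=14238; principal=129473-14238=115235; balance=995684-115235=880449
24. interest=⌊880449·143/10000⌋=12590; principal=129473-12590=116883; balance=880449-116883=763566
25. interest=⌊763566·143/10000⌋=10918; principal=129473-10918=118555; balance=763566-118555=645011
26. interest=⌊645011·143/10000⌋=9223; principal=129473-9223=120250; balance=645011-120250=524761
27. interest=⌊524761·143/10000⌋=7504; principal=129473-7504=121969; balance=524761-121969=402792
28. interest=⌊402792·143/10000⌋=5759; principal=129473-5759=123714; balance=402792-123714=279078
29. interest=⌊279078·143/10000⌋=3990; principal=129473-3990=125483; balance=279078-125483=153595
30. interest=⌊153595·143/10000⌋=2196; principal=129473-2196=127277; balance=153595-127277=26318
31. interest=⌊26318·143/10000⌋=376; principal=min(129473-376,26318)=26318; balance=26318-26318=0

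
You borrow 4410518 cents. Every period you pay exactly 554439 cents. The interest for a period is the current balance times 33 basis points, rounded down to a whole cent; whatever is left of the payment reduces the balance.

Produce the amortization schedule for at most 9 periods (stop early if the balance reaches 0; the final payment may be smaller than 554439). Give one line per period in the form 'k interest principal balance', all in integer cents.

1. interest=⌊4410518·33/10000⌋=14554; principal=554439-14554=539885; balance=4410518-539885=3870633
2. interest=⌊3870633·33/10000⌋=12773; principal=554439-12773=541666; balance=3870633-541666=3328967
3. interest=⌊3328967·33/10000⌋=10985; principal=554439-10985=543454; balance=3328967-543454=2785513
4. interest=⌊2785513·33/10000⌋=9192; principal=554439-9192=545247; balance=2785513-545247=2240266
5. interest=⌊2240266·33/10000⌋=7392; principal=554439-7392=547047; balance=2240266-547047=1693219
6. interest=⌊1693219·33/10000⌋=5587; principal=554439-5587=548852; balance=1693219-548852=1144367
7. interest=⌊1144367·33/10000⌋=3776; principal=554439-3776=550663; balance=1144367-550663=593704
8. interest=⌊593704·33/10000⌋=1959; principal=554439-1959=552480; balance=593704-552480=41224
9. interest=⌊41224·33/10000⌋=136; principal=min(554439-136,41224)=41224; balance=41224-41224=0

1 14554 539885 3870633
2 12773 541666 3328967
3 10985 543454 2785513
4 9192 545247 2240266
5 7392 547047 1693219
6 5587 548852 1144367
7 3776 550663 593704
8 1959 552480 41224
9 136 41224 0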